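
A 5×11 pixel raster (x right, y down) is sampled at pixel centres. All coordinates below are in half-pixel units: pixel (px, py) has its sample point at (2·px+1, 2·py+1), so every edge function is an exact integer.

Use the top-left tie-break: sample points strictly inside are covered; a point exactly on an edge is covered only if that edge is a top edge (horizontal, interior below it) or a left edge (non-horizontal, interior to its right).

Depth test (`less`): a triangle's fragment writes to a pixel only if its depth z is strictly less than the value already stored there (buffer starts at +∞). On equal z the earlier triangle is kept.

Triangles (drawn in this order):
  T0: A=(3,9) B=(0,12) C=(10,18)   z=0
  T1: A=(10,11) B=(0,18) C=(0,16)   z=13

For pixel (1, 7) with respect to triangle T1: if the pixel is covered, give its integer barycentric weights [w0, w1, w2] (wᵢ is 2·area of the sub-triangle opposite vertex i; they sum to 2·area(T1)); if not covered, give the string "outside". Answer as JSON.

T0:
  2·area = 48  (B↔C swapped to make it positive)
  edge (3, 9)→(10, 18): d=(7,9) right/bottom  bias=-1
  edge (10, 18)→(0, 12): d=(-10,-6) top-left  bias=+0
  edge (0, 12)→(3, 9): d=(3,-3) top-left  bias=+0
    (4,1)@(9, 3): e=[-96,144,0] → ·  [on edge]
    (3,2)@(7, 5): e=[-64,112,0] → ·  [on edge]
    (2,3)@(5, 7): e=[-32,80,0] → ·  [on edge]
    (1,4)@(3, 9): e=[0,48,0] → ·  [on edge]
    (0,5)@(1, 11): e=[32,16,0] → █  [on edge]
    (1,5)@(3, 11): e=[14,28,6] → █
    (2,5)@(5, 11): e=[-4,40,12] → ·
    (0,6)@(1, 13): e=[46,-4,6] → ·
    (1,6)@(3, 13): e=[28,8,12] → █
    (2,6)@(5, 13): e=[10,20,18] → █
    (3,6)@(7, 13): e=[-8,32,24] → ·
    (1,7)@(3, 15): e=[42,-12,18] → ·
    (2,7)@(5, 15): e=[24,0,24] → █  [on edge]
  covered (7 px):
    · · · · ·
    · · · · ·
    · · · · ·
    · · · · ·
    · · · · ·
    █ █ · · ·
    · █ █ · ·
    · · █ █ ·
    · · · · █
    · · · · ·
    · · · · ·
T1:
  2·area = 20
  edge (10, 11)→(0, 18): d=(-10,7) right/bottom  bias=-1
  edge (0, 18)→(0, 16): d=(0,-2) top-left  bias=+0
  edge (0, 16)→(10, 11): d=(10,-5) top-left  bias=+0
    (3,6)@(7, 13): e=[1,14,5] → █
    (4,6)@(9, 13): e=[-13,18,15] → ·
    (1,7)@(3, 15): e=[9,6,5] → █
    (2,7)@(5, 15): e=[-5,10,15] → ·
    (3,7)@(7, 15): e=[-19,14,25] → ·
    (0,8)@(1, 17): e=[3,2,15] → █
    (1,8)@(3, 17): e=[-11,6,25] → ·
    (0,9)@(1, 19): e=[-17,2,35] → ·
  covered (3 px):
    · · · · ·
    · · · · ·
    · · · · ·
    · · · · ·
    · · · · ·
    · · · · ·
    · · · █ ·
    · █ · · ·
    █ · · · ·
    · · · · ·
    · · · · ·

Final: [6,5,9]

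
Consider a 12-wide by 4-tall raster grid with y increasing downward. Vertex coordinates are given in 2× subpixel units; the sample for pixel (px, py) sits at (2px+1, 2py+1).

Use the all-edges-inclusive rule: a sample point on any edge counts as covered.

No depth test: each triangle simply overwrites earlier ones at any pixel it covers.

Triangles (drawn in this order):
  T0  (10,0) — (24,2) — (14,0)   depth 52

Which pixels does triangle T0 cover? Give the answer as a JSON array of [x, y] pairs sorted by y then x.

T0:
  2·area = 8  (B↔C swapped to make it positive)
  edge (10, 0)→(14, 0): d=(4,0) inclusive
  edge (14, 0)→(24, 2): d=(10,2) inclusive
  edge (24, 2)→(10, 0): d=(-14,-2) inclusive
    (8,0)@(17, 1): e=[4,4,0] → X  [on edge]
    (9,0)@(19, 1): e=[4,0,4] → X  [on edge]
    (10,0)@(21, 1): e=[4,-4,8] → .
    (8,1)@(17, 3): e=[12,24,-28] → .
    (9,1)@(19, 3): e=[12,20,-24] → .
  covered (2 px):
    . . . . . . . . X X . .
    . . . . . . . . . . . .
    . . . . . . . . . . . .
    . . . . . . . . . . . .

Answer: [[8,0],[9,0]]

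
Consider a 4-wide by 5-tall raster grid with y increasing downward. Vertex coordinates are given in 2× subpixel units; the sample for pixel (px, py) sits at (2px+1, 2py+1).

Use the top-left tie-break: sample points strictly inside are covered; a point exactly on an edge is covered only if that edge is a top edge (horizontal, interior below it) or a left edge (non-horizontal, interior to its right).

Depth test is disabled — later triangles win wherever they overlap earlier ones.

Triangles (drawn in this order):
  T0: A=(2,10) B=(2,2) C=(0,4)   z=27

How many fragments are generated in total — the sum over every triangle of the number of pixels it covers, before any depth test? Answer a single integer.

T0:
  2·area = 16  (B↔C swapped to make it positive)
  edge (2, 10)→(0, 4): d=(-2,-6) top-left  bias=+0
  edge (0, 4)→(2, 2): d=(2,-2) top-left  bias=+0
  edge (2, 2)→(2, 10): d=(0,8) right/bottom  bias=-1
    (1,0)@(3, 1): e=[24,0,-8] → ·  [on edge]
    (0,1)@(1, 3): e=[8,0,8] → █  [on edge]
    (1,1)@(3, 3): e=[20,4,-8] → ·
    (0,2)@(1, 5): e=[4,4,8] → █
    (1,2)@(3, 5): e=[16,8,-8] → ·
    (0,3)@(1, 7): e=[0,8,8] → █  [on edge]
    (1,3)@(3, 7): e=[12,12,-8] → ·
    (0,4)@(1, 9): e=[-4,12,8] → ·
  covered (3 px):
    · · · ·
    █ · · ·
    █ · · ·
    █ · · ·
    · · · ·

Result: 3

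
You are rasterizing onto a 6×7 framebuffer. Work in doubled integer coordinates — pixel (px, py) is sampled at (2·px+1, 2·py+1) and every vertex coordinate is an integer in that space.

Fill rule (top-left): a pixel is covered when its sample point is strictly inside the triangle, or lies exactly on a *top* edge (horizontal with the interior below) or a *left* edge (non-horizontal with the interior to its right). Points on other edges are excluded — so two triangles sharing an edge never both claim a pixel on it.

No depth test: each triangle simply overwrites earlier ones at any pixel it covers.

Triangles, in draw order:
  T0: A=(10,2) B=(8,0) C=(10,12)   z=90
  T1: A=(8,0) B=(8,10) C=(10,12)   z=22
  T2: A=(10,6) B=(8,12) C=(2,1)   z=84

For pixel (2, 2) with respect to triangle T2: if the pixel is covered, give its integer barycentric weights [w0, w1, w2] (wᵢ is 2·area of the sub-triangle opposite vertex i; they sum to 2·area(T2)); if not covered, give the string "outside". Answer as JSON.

T0:
  2·area = 20  (B↔C swapped to make it positive)
  edge (10, 2)→(10, 12): d=(0,10) right/bottom  bias=-1
  edge (10, 12)→(8, 0): d=(-2,-12) top-left  bias=+0
  edge (8, 0)→(10, 2): d=(2,2) right/bottom  bias=-1
    (4,0)@(9, 1): e=[10,10,0] → ·  [on edge]
    (4,1)@(9, 3): e=[10,6,4] → #
    (5,1)@(11, 3): e=[-10,30,0] → ·  [on edge]
    (4,2)@(9, 5): e=[10,2,8] → #
    (5,2)@(11, 5): e=[-10,26,4] → ·
    (4,3)@(9, 7): e=[10,-2,12] → ·
  covered (2 px):
    · · · · · ·
    · · · · # ·
    · · · · # ·
    · · · · · ·
    · · · · · ·
    · · · · · ·
    · · · · · ·
T1:
  2·area = 20  (B↔C swapped to make it positive)
  edge (8, 0)→(10, 12): d=(2,12) right/bottom  bias=-1
  edge (10, 12)→(8, 10): d=(-2,-2) top-left  bias=+0
  edge (8, 10)→(8, 0): d=(0,-10) top-left  bias=+0
    (0,1)@(1, 3): e=[90,0,-70] → ·  [on edge]
    (1,2)@(3, 5): e=[70,0,-50] → ·  [on edge]
    (2,3)@(5, 7): e=[50,0,-30] → ·  [on edge]
    (4,3)@(9, 7): e=[2,8,10] → #
    (5,3)@(11, 7): e=[-22,12,30] → ·
    (3,4)@(7, 9): e=[30,0,-10] → ·  [on edge]
    (4,4)@(9, 9): e=[6,4,10] → #
    (5,4)@(11, 9): e=[-18,8,30] → ·
    (4,5)@(9, 11): e=[10,0,10] → #  [on edge]
    (5,5)@(11, 11): e=[-14,4,30] → ·
    (4,6)@(9, 13): e=[14,-4,10] → ·
    (5,6)@(11, 13): e=[-10,0,30] → ·  [on edge]
  covered (3 px):
    · · · · · ·
    · · · · · ·
    · · · · · ·
    · · · · # ·
    · · · · # ·
    · · · · # ·
    · · · · · ·
T2:
  2·area = 58
  edge (10, 6)→(8, 12): d=(-2,6) right/bottom  bias=-1
  edge (8, 12)→(2, 1): d=(-6,-11) top-left  bias=+0
  edge (2, 1)→(10, 6): d=(8,5) right/bottom  bias=-1
    (2,1)@(5, 3): e=[36,21,1] → #
    (3,1)@(7, 3): e=[24,43,-9] → ·
    (5,1)@(11, 3): e=[0,87,-29] → ·  [on edge]
    (2,2)@(5, 5): e=[32,9,17] → #
    (3,2)@(7, 5): e=[20,31,7] → #
    (4,2)@(9, 5): e=[8,53,-3] → ·
    (2,3)@(5, 7): e=[28,-3,33] → ·
    (3,3)@(7, 7): e=[16,19,23] → #
    (4,3)@(9, 7): e=[4,41,13] → #
    (5,3)@(11, 7): e=[-8,63,3] → ·
    (3,4)@(7, 9): e=[12,7,39] → #
    (4,4)@(9, 9): e=[0,29,29] → ·  [on edge]
  covered (6 px):
    · · · · · ·
    · · # · · ·
    · · # # · ·
    · · · # # ·
    · · · # · ·
    · · · · · ·
    · · · · · ·

Final: [9,17,32]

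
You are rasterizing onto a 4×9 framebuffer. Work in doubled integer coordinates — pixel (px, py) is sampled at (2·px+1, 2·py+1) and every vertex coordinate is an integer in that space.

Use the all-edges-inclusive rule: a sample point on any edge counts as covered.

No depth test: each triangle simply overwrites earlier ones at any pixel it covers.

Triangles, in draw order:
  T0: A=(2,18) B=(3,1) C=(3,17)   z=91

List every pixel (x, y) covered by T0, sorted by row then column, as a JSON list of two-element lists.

T0:
  2·area = 16
  edge (2, 18)→(3, 1): d=(1,-17) inclusive
  edge (3, 1)→(3, 17): d=(0,16) inclusive
  edge (3, 17)→(2, 18): d=(-1,1) inclusive
    (1,0)@(3, 1): e=[0,0,16] → #  [on edge]
    (2,0)@(5, 1): e=[34,-32,14] → ·
    (1,1)@(3, 3): e=[2,0,14] → #  [on edge]
    (2,1)@(5, 3): e=[36,-32,12] → ·
    (1,2)@(3, 5): e=[4,0,12] → #  [on edge]
    (2,2)@(5, 5): e=[38,-32,10] → ·
    (1,3)@(3, 7): e=[6,0,10] → #  [on edge]
    (2,3)@(5, 7): e=[40,-32,8] → ·
    (1,4)@(3, 9): e=[8,0,8] → #  [on edge]
    (2,4)@(5, 9): e=[42,-32,6] → ·
    (1,5)@(3, 11): e=[10,0,6] → #  [on edge]
    (2,5)@(5, 11): e=[44,-32,4] → ·
    (1,6)@(3, 13): e=[12,0,4] → #  [on edge]
    (3,6)@(7, 13): e=[80,-64,0] → ·  [on edge]
    (1,7)@(3, 15): e=[14,0,2] → #  [on edge]
    (2,7)@(5, 15): e=[48,-32,0] → ·  [on edge]
    (1,8)@(3, 17): e=[16,0,0] → #  [on edge]
  covered (9 px):
    · # · ·
    · # · ·
    · # · ·
    · # · ·
    · # · ·
    · # · ·
    · # · ·
    · # · ·
    · # · ·

Answer: [[1,0],[1,1],[1,2],[1,3],[1,4],[1,5],[1,6],[1,7],[1,8]]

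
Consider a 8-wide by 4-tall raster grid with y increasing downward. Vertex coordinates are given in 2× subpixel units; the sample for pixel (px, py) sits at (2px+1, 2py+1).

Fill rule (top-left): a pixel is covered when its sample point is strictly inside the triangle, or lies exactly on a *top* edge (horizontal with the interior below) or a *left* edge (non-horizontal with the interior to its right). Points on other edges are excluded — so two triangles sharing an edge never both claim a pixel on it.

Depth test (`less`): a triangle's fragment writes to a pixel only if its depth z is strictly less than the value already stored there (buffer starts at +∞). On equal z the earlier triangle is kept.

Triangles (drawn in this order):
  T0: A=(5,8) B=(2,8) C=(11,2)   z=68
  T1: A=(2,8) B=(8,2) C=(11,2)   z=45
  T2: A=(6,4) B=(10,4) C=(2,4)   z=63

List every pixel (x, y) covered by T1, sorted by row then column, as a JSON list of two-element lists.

T0:
  2·area = 18
  edge (5, 8)→(2, 8): d=(-3,0) right/bottom  bias=-1
  edge (2, 8)→(11, 2): d=(9,-6) top-left  bias=+0
  edge (11, 2)→(5, 8): d=(-6,6) right/bottom  bias=-1
    (3,2)@(7, 5): e=[9,3,6] → █
    (4,2)@(9, 5): e=[9,15,-6] → ·
    (2,3)@(5, 7): e=[3,9,6] → █
    (3,3)@(7, 7): e=[3,21,-6] → ·
  covered (2 px):
    · · · · · · · ·
    · · · · · · · ·
    · · · █ · · · ·
    · · █ · · · · ·
T1:
  2·area = 18
  edge (2, 8)→(8, 2): d=(6,-6) top-left  bias=+0
  edge (8, 2)→(11, 2): d=(3,0) top-left  bias=+0
  edge (11, 2)→(2, 8): d=(-9,6) right/bottom  bias=-1
    (4,0)@(9, 1): e=[0,-3,21] → ·  [on edge]
    (3,1)@(7, 3): e=[0,3,15] → █  [on edge]
    (4,1)@(9, 3): e=[12,3,3] → █
    (5,1)@(11, 3): e=[24,3,-9] → ·
    (2,2)@(5, 5): e=[0,9,9] → █  [on edge]
    (3,2)@(7, 5): e=[12,9,-3] → ·
    (4,2)@(9, 5): e=[24,9,-15] → ·
    (1,3)@(3, 7): e=[0,15,3] → █  [on edge]
    (2,3)@(5, 7): e=[12,15,-9] → ·
  covered (4 px):
    · · · · · · · ·
    · · · █ █ · · ·
    · · █ · · · · ·
    · █ · · · · · ·
T2:
  degenerate (2·area = 0) — covers nothing

Final: [[3,1],[4,1],[2,2],[1,3]]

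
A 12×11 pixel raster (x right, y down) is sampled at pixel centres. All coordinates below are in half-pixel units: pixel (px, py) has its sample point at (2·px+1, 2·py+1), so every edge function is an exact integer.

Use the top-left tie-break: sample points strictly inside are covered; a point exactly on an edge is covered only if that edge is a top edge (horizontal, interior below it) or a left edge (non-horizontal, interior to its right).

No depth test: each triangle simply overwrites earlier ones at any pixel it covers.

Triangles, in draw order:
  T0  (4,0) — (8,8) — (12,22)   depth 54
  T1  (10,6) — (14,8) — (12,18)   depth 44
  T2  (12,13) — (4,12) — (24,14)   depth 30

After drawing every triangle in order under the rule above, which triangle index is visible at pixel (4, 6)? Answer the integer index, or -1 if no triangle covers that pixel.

T0:
  2·area = 24
  edge (4, 0)→(8, 8): d=(4,8) right/bottom  bias=-1
  edge (8, 8)→(12, 22): d=(4,14) right/bottom  bias=-1
  edge (12, 22)→(4, 0): d=(-8,-22) top-left  bias=+0
    (3,3)@(7, 7): e=[4,10,10] → #
    (4,3)@(9, 7): e=[-12,-18,54] → ·
    (3,4)@(7, 9): e=[12,18,-6] → ·
    (4,6)@(9, 13): e=[12,6,6] → #
    (5,6)@(11, 13): e=[-4,-22,50] → ·
    (4,7)@(9, 15): e=[20,14,-10] → ·
    (5,9)@(11, 19): e=[20,2,2] → #
    (6,9)@(13, 19): e=[4,-26,46] → ·
    (5,10)@(11, 21): e=[28,10,-14] → ·
  covered (3 px):
    · · · · · · · · · · · ·
    · · · · · · · · · · · ·
    · · · · · · · · · · · ·
    · · · # · · · · · · · ·
    · · · · · · · · · · · ·
    · · · · · · · · · · · ·
    · · · · # · · · · · · ·
    · · · · · · · · · · · ·
    · · · · · · · · · · · ·
    · · · · · # · · · · · ·
    · · · · · · · · · · · ·
T1:
  2·area = 44
  edge (10, 6)→(14, 8): d=(4,2) right/bottom  bias=-1
  edge (14, 8)→(12, 18): d=(-2,10) right/bottom  bias=-1
  edge (12, 18)→(10, 6): d=(-2,-12) top-left  bias=+0
    (7,1)@(15, 3): e=[-22,0,66] → ·  [on edge]
    (5,3)@(11, 7): e=[2,32,10] → #
    (6,3)@(13, 7): e=[-2,12,34] → ·
    (5,4)@(11, 9): e=[10,28,6] → #
    (6,4)@(13, 9): e=[6,8,30] → #
    (7,4)@(15, 9): e=[2,-12,54] → ·
    (5,5)@(11, 11): e=[18,24,2] → #
    (7,5)@(15, 11): e=[10,-16,50] → ·
    (5,6)@(11, 13): e=[26,20,-2] → ·
    (6,6)@(13, 13): e=[22,0,22] → ·  [on edge]
  covered (5 px):
    · · · · · · · · · · · ·
    · · · · · · · · · · · ·
    · · · · · · · · · · · ·
    · · · · · # · · · · · ·
    · · · · · # # · · · · ·
    · · · · · # # · · · · ·
    · · · · · · · · · · · ·
    · · · · · · · · · · · ·
    · · · · · · · · · · · ·
    · · · · · · · · · · · ·
    · · · · · · · · · · · ·
T2:
  2·area = 4
  edge (12, 13)→(4, 12): d=(-8,-1) top-left  bias=+0
  edge (4, 12)→(24, 14): d=(20,2) right/bottom  bias=-1
  edge (24, 14)→(12, 13): d=(-12,-1) top-left  bias=+0
    (6,6)@(13, 13): e=[1,2,1] → #
    (7,6)@(15, 13): e=[3,-2,3] → ·
    (6,7)@(13, 15): e=[-15,42,-23] → ·
  covered (1 px):
    · · · · · · · · · · · ·
    · · · · · · · · · · · ·
    · · · · · · · · · · · ·
    · · · · · · · · · · · ·
    · · · · · · · · · · · ·
    · · · · · · · · · · · ·
    · · · · · · # · · · · ·
    · · · · · · · · · · · ·
    · · · · · · · · · · · ·
    · · · · · · · · · · · ·
    · · · · · · · · · · · ·

Z-buffer (winner per pixel, '.' = empty):
  . . . . . . . . . . . .
  . . . . . . . . . . . .
  . . . . . . . . . . . .
  . . . 0 . 1 . . . . . .
  . . . . . 1 1 . . . . .
  . . . . . 1 1 . . . . .
  . . . . 0 . 2 . . . . .
  . . . . . . . . . . . .
  . . . . . . . . . . . .
  . . . . . 0 . . . . . .
  . . . . . . . . . . . .

Result: 0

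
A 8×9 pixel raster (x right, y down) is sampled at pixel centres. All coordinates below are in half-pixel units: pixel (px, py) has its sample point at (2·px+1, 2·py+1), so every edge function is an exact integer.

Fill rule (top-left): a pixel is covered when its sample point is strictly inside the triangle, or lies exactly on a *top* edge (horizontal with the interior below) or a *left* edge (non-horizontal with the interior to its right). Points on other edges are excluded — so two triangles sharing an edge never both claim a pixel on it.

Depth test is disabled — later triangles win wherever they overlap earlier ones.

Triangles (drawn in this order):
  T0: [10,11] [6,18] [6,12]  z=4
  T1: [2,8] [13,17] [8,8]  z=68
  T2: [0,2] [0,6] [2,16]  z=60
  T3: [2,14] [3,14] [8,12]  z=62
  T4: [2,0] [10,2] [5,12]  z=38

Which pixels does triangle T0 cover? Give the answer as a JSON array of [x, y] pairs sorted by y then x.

T0:
  2·area = 24
  edge (10, 11)→(6, 18): d=(-4,7) right/bottom  bias=-1
  edge (6, 18)→(6, 12): d=(0,-6) top-left  bias=+0
  edge (6, 12)→(10, 11): d=(4,-1) top-left  bias=+0
    (3,6)@(7, 13): e=[13,6,5] → #
    (4,6)@(9, 13): e=[-1,18,7] → ·
    (3,7)@(7, 15): e=[5,6,13] → #
    (4,7)@(9, 15): e=[-9,18,15] → ·
    (3,8)@(7, 17): e=[-3,6,21] → ·
  covered (2 px):
    · · · · · · · ·
    · · · · · · · ·
    · · · · · · · ·
    · · · · · · · ·
    · · · · · · · ·
    · · · · · · · ·
    · · · # · · · ·
    · · · # · · · ·
    · · · · · · · ·
T1:
  2·area = 54  (B↔C swapped to make it positive)
  edge (2, 8)→(8, 8): d=(6,0) top-left  bias=+0
  edge (8, 8)→(13, 17): d=(5,9) right/bottom  bias=-1
  edge (13, 17)→(2, 8): d=(-11,-9) top-left  bias=+0
    (2,4)@(5, 9): e=[6,32,16] → #
    (3,4)@(7, 9): e=[6,14,34] → #
    (4,4)@(9, 9): e=[6,-4,52] → ·
    (2,5)@(5, 11): e=[18,42,-6] → ·
    (3,5)@(7, 11): e=[18,24,12] → #
    (4,5)@(9, 11): e=[18,6,30] → #
    (5,5)@(11, 11): e=[18,-12,48] → ·
    (3,6)@(7, 13): e=[30,34,-10] → ·
    (4,6)@(9, 13): e=[30,16,8] → #
    (5,6)@(11, 13): e=[30,-2,26] → ·
    (4,7)@(9, 15): e=[42,26,-14] → ·
    (5,7)@(11, 15): e=[42,8,4] → #
    (6,8)@(13, 17): e=[54,0,0] → ·  [on edge]
  covered (6 px):
    · · · · · · · ·
    · · · · · · · ·
    · · · · · · · ·
    · · · · · · · ·
    · · # # · · · ·
    · · · # # · · ·
    · · · · # · · ·
    · · · · · # · ·
    · · · · · · · ·
T2:
  2·area = 8  (B↔C swapped to make it positive)
  edge (0, 2)→(2, 16): d=(2,14) right/bottom  bias=-1
  edge (2, 16)→(0, 6): d=(-2,-10) top-left  bias=+0
  edge (0, 6)→(0, 2): d=(0,-4) top-left  bias=+0
    (0,4)@(1, 9): e=[0,4,4] → ·  [on edge]
    (0,5)@(1, 11): e=[4,0,4] → #  [on edge]
    (1,5)@(3, 11): e=[-24,20,12] → ·
    (0,6)@(1, 13): e=[8,-4,4] → ·
  covered (1 px):
    · · · · · · · ·
    · · · · · · · ·
    · · · · · · · ·
    · · · · · · · ·
    · · · · · · · ·
    # · · · · · · ·
    · · · · · · · ·
    · · · · · · · ·
    · · · · · · · ·
T3:
  2·area = 2  (B↔C swapped to make it positive)
  edge (2, 14)→(8, 12): d=(6,-2) top-left  bias=+0
  edge (8, 12)→(3, 14): d=(-5,2) right/bottom  bias=-1
  edge (3, 14)→(2, 14): d=(-1,0) right/bottom  bias=-1
    (5,5)@(11, 11): e=[0,-1,3] → ·  [on edge]
    (2,6)@(5, 13): e=[0,1,1] → #  [on edge]
    (3,6)@(7, 13): e=[4,-3,1] → ·
    (2,7)@(5, 15): e=[12,-9,-1] → ·
  covered (1 px):
    · · · · · · · ·
    · · · · · · · ·
    · · · · · · · ·
    · · · · · · · ·
    · · · · · · · ·
    · · · · · · · ·
    · · # · · · · ·
    · · · · · · · ·
    · · · · · · · ·
T4:
  2·area = 90
  edge (2, 0)→(10, 2): d=(8,2) right/bottom  bias=-1
  edge (10, 2)→(5, 12): d=(-5,10) right/bottom  bias=-1
  edge (5, 12)→(2, 0): d=(-3,-12) top-left  bias=+0
    (1,0)@(3, 1): e=[6,75,9] → #
    (2,0)@(5, 1): e=[2,55,33] → #
    (3,0)@(7, 1): e=[-2,35,57] → ·
    (1,1)@(3, 3): e=[22,65,3] → #
    (3,1)@(7, 3): e=[14,25,51] → #
    (4,1)@(9, 3): e=[10,5,75] → #
    (5,1)@(11, 3): e=[6,-15,99] → ·
    (1,2)@(3, 5): e=[38,55,-3] → ·
    (2,2)@(5, 5): e=[34,35,21] → #
    (4,2)@(9, 5): e=[26,-5,69] → ·
    (2,3)@(5, 7): e=[50,25,15] → #
    (4,3)@(9, 7): e=[42,-15,63] → ·
  covered (12 px):
    · # # · · · · ·
    · # # # # · · ·
    · · # # · · · ·
    · · # # · · · ·
    · · # · · · · ·
    · · # · · · · ·
    · · · · · · · ·
    · · · · · · · ·
    · · · · · · · ·

Result: [[3,6],[3,7]]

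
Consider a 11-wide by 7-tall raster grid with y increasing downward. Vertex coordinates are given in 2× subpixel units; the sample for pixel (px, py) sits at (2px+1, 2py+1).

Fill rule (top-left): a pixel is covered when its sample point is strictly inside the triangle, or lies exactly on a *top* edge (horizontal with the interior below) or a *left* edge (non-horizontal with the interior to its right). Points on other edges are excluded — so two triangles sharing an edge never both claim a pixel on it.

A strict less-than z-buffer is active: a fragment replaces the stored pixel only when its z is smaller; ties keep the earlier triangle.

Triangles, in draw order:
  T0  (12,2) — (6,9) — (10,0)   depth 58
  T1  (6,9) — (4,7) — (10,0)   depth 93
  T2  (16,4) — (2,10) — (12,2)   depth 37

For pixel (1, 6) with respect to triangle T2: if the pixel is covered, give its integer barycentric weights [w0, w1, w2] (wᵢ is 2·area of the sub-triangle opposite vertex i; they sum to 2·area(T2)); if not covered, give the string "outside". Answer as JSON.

T0:
  2·area = 26
  edge (12, 2)→(6, 9): d=(-6,7) right/bottom  bias=-1
  edge (6, 9)→(10, 0): d=(4,-9) top-left  bias=+0
  edge (10, 0)→(12, 2): d=(2,2) right/bottom  bias=-1
    (5,0)@(11, 1): e=[13,13,0] → .  [on edge]
    (4,1)@(9, 3): e=[15,3,8] → X
    (5,1)@(11, 3): e=[1,21,4] → X
    (6,1)@(13, 3): e=[-13,39,0] → .  [on edge]
    (4,2)@(9, 5): e=[3,11,12] → X
    (5,2)@(11, 5): e=[-11,29,8] → .
    (7,2)@(15, 5): e=[-39,65,0] → .  [on edge]
    (3,3)@(7, 7): e=[5,1,20] → X
    (4,3)@(9, 7): e=[-9,19,16] → .
    (8,3)@(17, 7): e=[-65,91,0] → .  [on edge]
    (3,4)@(7, 9): e=[-7,9,24] → .
    (9,4)@(19, 9): e=[-91,117,0] → .  [on edge]
    (10,5)@(21, 11): e=[-117,143,0] → .  [on edge]
  covered (4 px):
    . . . . . . . . . . .
    . . . . X X . . . . .
    . . . . X . . . . . .
    . . . X . . . . . . .
    . . . . . . . . . . .
    . . . . . . . . . . .
    . . . . . . . . . . .
T1:
  2·area = 26
  edge (6, 9)→(4, 7): d=(-2,-2) top-left  bias=+0
  edge (4, 7)→(10, 0): d=(6,-7) top-left  bias=+0
  edge (10, 0)→(6, 9): d=(-4,9) right/bottom  bias=-1
    (3,2)@(7, 5): e=[10,9,7] → X
    (4,2)@(9, 5): e=[14,23,-11] → .
    (2,3)@(5, 7): e=[2,7,17] → X
    (3,3)@(7, 7): e=[6,21,-1] → .
    (2,4)@(5, 9): e=[-2,19,9] → .
  covered (2 px):
    . . . . . . . . . . .
    . . . . . . . . . . .
    . . . X . . . . . . .
    . . X . . . . . . . .
    . . . . . . . . . . .
    . . . . . . . . . . .
    . . . . . . . . . . .
T2:
  2·area = 52
  edge (16, 4)→(2, 10): d=(-14,6) right/bottom  bias=-1
  edge (2, 10)→(12, 2): d=(10,-8) top-left  bias=+0
  edge (12, 2)→(16, 4): d=(4,2) right/bottom  bias=-1
    (5,1)@(11, 3): e=[44,2,6] → X
    (6,1)@(13, 3): e=[32,18,2] → X
    (7,1)@(15, 3): e=[20,34,-2] → .
    (4,2)@(9, 5): e=[28,6,18] → X
    (7,2)@(15, 5): e=[-8,54,6] → .
    (3,3)@(7, 7): e=[12,10,30] → X
    (4,3)@(9, 7): e=[0,26,26] → .  [on edge]
    (5,3)@(11, 7): e=[-12,42,22] → .
    (6,3)@(13, 7): e=[-24,58,18] → .
    (3,4)@(7, 9): e=[-16,30,38] → .
  covered (6 px):
    . . . . . . . . . . .
    . . . . . X X . . . .
    . . . . X X X . . . .
    . . . X . . . . . . .
    . . . . . . . . . . .
    . . . . . . . . . . .
    . . . . . . . . . . .

Final: "outside"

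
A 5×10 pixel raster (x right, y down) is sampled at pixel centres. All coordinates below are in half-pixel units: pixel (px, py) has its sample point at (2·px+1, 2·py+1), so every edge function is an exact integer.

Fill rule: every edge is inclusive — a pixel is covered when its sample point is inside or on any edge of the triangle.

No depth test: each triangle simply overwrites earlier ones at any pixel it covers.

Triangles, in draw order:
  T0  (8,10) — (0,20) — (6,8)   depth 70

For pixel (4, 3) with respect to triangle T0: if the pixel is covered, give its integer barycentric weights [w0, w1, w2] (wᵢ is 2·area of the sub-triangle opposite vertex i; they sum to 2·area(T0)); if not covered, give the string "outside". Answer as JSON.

T0:
  2·area = 36
  edge (8, 10)→(0, 20): d=(-8,10) inclusive
  edge (0, 20)→(6, 8): d=(6,-12) inclusive
  edge (6, 8)→(8, 10): d=(2,2) inclusive
    (0,1)@(1, 3): e=[126,-90,0] → ·  [on edge]
    (1,2)@(3, 5): e=[90,-54,0] → ·  [on edge]
    (2,3)@(5, 7): e=[54,-18,0] → ·  [on edge]
    (3,4)@(7, 9): e=[18,18,0] → #  [on edge]
    (4,4)@(9, 9): e=[-2,42,-4] → ·
    (2,5)@(5, 11): e=[22,6,8] → #
    (4,5)@(9, 11): e=[-18,54,0] → ·  [on edge]
    (2,6)@(5, 13): e=[6,18,12] → #
    (3,6)@(7, 13): e=[-14,42,8] → ·
    (1,7)@(3, 15): e=[10,6,20] → #
    (2,7)@(5, 15): e=[-10,30,16] → ·
    (1,8)@(3, 17): e=[-6,18,24] → ·
  covered (5 px):
    · · · · ·
    · · · · ·
    · · · · ·
    · · · · ·
    · · · # ·
    · · # # ·
    · · # · ·
    · # · · ·
    · · · · ·
    · · · · ·

Final: "outside"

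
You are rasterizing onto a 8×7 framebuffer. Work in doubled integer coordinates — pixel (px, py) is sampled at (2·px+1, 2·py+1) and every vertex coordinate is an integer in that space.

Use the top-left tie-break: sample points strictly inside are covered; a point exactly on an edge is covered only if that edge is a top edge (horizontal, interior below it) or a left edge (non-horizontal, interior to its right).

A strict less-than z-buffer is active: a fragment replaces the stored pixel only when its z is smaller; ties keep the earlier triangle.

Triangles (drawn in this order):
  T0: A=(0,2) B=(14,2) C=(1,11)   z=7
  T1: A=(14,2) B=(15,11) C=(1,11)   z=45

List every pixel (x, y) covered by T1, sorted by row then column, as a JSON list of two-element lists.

T0:
  2·area = 126
  edge (0, 2)→(14, 2): d=(14,0) top-left  bias=+0
  edge (14, 2)→(1, 11): d=(-13,9) right/bottom  bias=-1
  edge (1, 11)→(0, 2): d=(-1,-9) top-left  bias=+0
    (0,1)@(1, 3): e=[14,104,8] → █
    (1,1)@(3, 3): e=[14,86,26] → █
    (2,1)@(5, 3): e=[14,68,44] → █
    (3,1)@(7, 3): e=[14,50,62] → █
    (4,1)@(9, 3): e=[14,32,80] → █
    (5,1)@(11, 3): e=[14,14,98] → █
    (6,1)@(13, 3): e=[14,-4,116] → ·
    (0,2)@(1, 5): e=[42,78,6] → █
    (5,2)@(11, 5): e=[42,-12,96] → ·
    (0,3)@(1, 7): e=[70,52,4] → █
    (3,3)@(7, 7): e=[70,-2,58] → ·
    (4,3)@(9, 7): e=[70,-20,76] → ·
    (0,5)@(1, 11): e=[126,0,0] → ·  [on edge]
  covered (16 px):
    · · · · · · · ·
    █ █ █ █ █ █ · ·
    █ █ █ █ █ · · ·
    █ █ █ · · · · ·
    █ █ · · · · · ·
    · · · · · · · ·
    · · · · · · · ·
T1:
  2·area = 126
  edge (14, 2)→(15, 11): d=(1,9) right/bottom  bias=-1
  edge (15, 11)→(1, 11): d=(-14,0) right/bottom  bias=-1
  edge (1, 11)→(14, 2): d=(13,-9) top-left  bias=+0
    (6,1)@(13, 3): e=[10,112,4] → █
    (7,1)@(15, 3): e=[-8,112,22] → ·
    (5,2)@(11, 5): e=[30,84,12] → █
    (7,2)@(15, 5): e=[-6,84,48] → ·
    (3,3)@(7, 7): e=[68,56,2] → █
    (4,3)@(9, 7): e=[50,56,20] → █
    (7,3)@(15, 7): e=[-4,56,74] → ·
    (2,4)@(5, 9): e=[88,28,10] → █
    (7,4)@(15, 9): e=[-2,28,100] → ·
    (0,5)@(1, 11): e=[126,0,0] → ·  [on edge]
    (1,5)@(3, 11): e=[108,0,18] → ·  [on edge]
    (2,5)@(5, 11): e=[90,0,36] → ·  [on edge]
    (3,5)@(7, 11): e=[72,0,54] → ·  [on edge]
    (4,5)@(9, 11): e=[54,0,72] → ·  [on edge]
    (5,5)@(11, 11): e=[36,0,90] → ·  [on edge]
    (6,5)@(13, 11): e=[18,0,108] → ·  [on edge]
    (7,5)@(15, 11): e=[0,0,126] → ·  [on edge]
  covered (12 px):
    · · · · · · · ·
    · · · · · · █ ·
    · · · · · █ █ ·
    · · · █ █ █ █ ·
    · · █ █ █ █ █ ·
    · · · · · · · ·
    · · · · · · · ·

Answer: [[6,1],[5,2],[6,2],[3,3],[4,3],[5,3],[6,3],[2,4],[3,4],[4,4],[5,4],[6,4]]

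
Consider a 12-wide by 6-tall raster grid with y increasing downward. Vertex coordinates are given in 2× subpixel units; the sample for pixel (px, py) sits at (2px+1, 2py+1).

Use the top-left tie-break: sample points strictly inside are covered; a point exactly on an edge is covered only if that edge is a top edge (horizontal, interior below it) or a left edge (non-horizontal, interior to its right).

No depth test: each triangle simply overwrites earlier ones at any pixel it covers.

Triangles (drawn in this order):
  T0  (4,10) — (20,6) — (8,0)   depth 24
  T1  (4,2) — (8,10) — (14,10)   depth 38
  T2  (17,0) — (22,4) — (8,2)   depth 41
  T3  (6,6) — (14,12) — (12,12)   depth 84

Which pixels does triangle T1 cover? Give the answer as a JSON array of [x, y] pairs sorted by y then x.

T0:
  2·area = 144  (B↔C swapped to make it positive)
  edge (4, 10)→(8, 0): d=(4,-10) top-left  bias=+0
  edge (8, 0)→(20, 6): d=(12,6) right/bottom  bias=-1
  edge (20, 6)→(4, 10): d=(-16,4) right/bottom  bias=-1
    (4,0)@(9, 1): e=[14,6,124] → █
    (5,0)@(11, 1): e=[34,-6,116] → ·
    (3,1)@(7, 3): e=[2,42,100] → █
    (5,1)@(11, 3): e=[42,18,84] → █
    (6,1)@(13, 3): e=[62,6,76] → █
    (7,1)@(15, 3): e=[82,-6,68] → ·
    (3,2)@(7, 5): e=[10,66,68] → █
    (7,2)@(15, 5): e=[90,18,36] → █
    (8,2)@(17, 5): e=[110,6,28] → █
    (9,2)@(19, 5): e=[130,-6,20] → ·
    (3,3)@(7, 7): e=[18,90,36] → █
    (8,3)@(17, 7): e=[118,30,-4] → ·
  covered (18 px):
    · · · · █ · · · · · · ·
    · · · █ █ █ █ · · · · ·
    · · · █ █ █ █ █ █ · · ·
    · · · █ █ █ █ █ · · · ·
    · · █ █ · · · · · · · ·
    · · · · · · · · · · · ·
T1:
  2·area = 48  (B↔C swapped to make it positive)
  edge (4, 2)→(14, 10): d=(10,8) right/bottom  bias=-1
  edge (14, 10)→(8, 10): d=(-6,0) right/bottom  bias=-1
  edge (8, 10)→(4, 2): d=(-4,-8) top-left  bias=+0
    (2,1)@(5, 3): e=[2,42,4] → █
    (3,1)@(7, 3): e=[-14,42,20] → ·
    (2,2)@(5, 5): e=[22,30,-4] → ·
    (3,2)@(7, 5): e=[6,30,12] → █
    (4,2)@(9, 5): e=[-10,30,28] → ·
    (3,3)@(7, 7): e=[26,18,4] → █
    (4,3)@(9, 7): e=[10,18,20] → █
    (5,3)@(11, 7): e=[-6,18,36] → ·
    (3,4)@(7, 9): e=[46,6,-4] → ·
    (4,4)@(9, 9): e=[30,6,12] → █
    (5,4)@(11, 9): e=[14,6,28] → █
    (6,4)@(13, 9): e=[-2,6,44] → ·
  covered (6 px):
    · · · · · · · · · · · ·
    · · █ · · · · · · · · ·
    · · · █ · · · · · · · ·
    · · · █ █ · · · · · · ·
    · · · · █ █ · · · · · ·
    · · · · · · · · · · · ·
T2:
  2·area = 46
  edge (17, 0)→(22, 4): d=(5,4) right/bottom  bias=-1
  edge (22, 4)→(8, 2): d=(-14,-2) top-left  bias=+0
  edge (8, 2)→(17, 0): d=(9,-2) top-left  bias=+0
    (0,0)@(1, 1): e=[69,0,-23] → ·  [on edge]
    (6,0)@(13, 1): e=[21,24,1] → █
    (7,0)@(15, 1): e=[13,28,5] → █
    (8,0)@(17, 1): e=[5,32,9] → █
    (9,0)@(19, 1): e=[-3,36,13] → ·
    (6,1)@(13, 3): e=[31,-4,19] → ·
    (7,1)@(15, 3): e=[23,0,23] → █  [on edge]
    (9,1)@(19, 3): e=[7,8,31] → █
    (10,1)@(21, 3): e=[-1,12,35] → ·
    (7,2)@(15, 5): e=[33,-28,41] → ·
    (8,2)@(17, 5): e=[25,-24,45] → ·
    (9,2)@(19, 5): e=[17,-20,49] → ·
  covered (6 px):
    · · · · · · █ █ █ · · ·
    · · · · · · · █ █ █ · ·
    · · · · · · · · · · · ·
    · · · · · · · · · · · ·
    · · · · · · · · · · · ·
    · · · · · · · · · · · ·
T3:
  2·area = 12
  edge (6, 6)→(14, 12): d=(8,6) right/bottom  bias=-1
  edge (14, 12)→(12, 12): d=(-2,0) right/bottom  bias=-1
  edge (12, 12)→(6, 6): d=(-6,-6) top-left  bias=+0
    (0,0)@(1, 1): e=[-10,22,0] → ·  [on edge]
    (1,1)@(3, 3): e=[-6,18,0] → ·  [on edge]
    (2,2)@(5, 5): e=[-2,14,0] → ·  [on edge]
    (3,3)@(7, 7): e=[2,10,0] → █  [on edge]
    (4,3)@(9, 7): e=[-10,10,12] → ·
    (3,4)@(7, 9): e=[18,6,-12] → ·
    (4,4)@(9, 9): e=[6,6,0] → █  [on edge]
    (5,4)@(11, 9): e=[-6,6,12] → ·
    (4,5)@(9, 11): e=[22,2,-12] → ·
    (5,5)@(11, 11): e=[10,2,0] → █  [on edge]
    (6,5)@(13, 11): e=[-2,2,12] → ·
  covered (3 px):
    · · · · · · · · · · · ·
    · · · · · · · · · · · ·
    · · · · · · · · · · · ·
    · · · █ · · · · · · · ·
    · · · · █ · · · · · · ·
    · · · · · █ · · · · · ·

Final: [[2,1],[3,2],[3,3],[4,3],[4,4],[5,4]]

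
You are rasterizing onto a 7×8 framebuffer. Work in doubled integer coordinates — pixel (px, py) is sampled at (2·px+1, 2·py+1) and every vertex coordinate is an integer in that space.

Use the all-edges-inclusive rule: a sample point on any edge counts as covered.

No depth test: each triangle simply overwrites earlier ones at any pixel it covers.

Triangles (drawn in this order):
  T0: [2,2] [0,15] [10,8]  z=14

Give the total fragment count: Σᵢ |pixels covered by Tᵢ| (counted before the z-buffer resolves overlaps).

T0:
  2·area = 116  (B↔C swapped to make it positive)
  edge (2, 2)→(10, 8): d=(8,6) inclusive
  edge (10, 8)→(0, 15): d=(-10,7) inclusive
  edge (0, 15)→(2, 2): d=(2,-13) inclusive
    (1,1)@(3, 3): e=[2,99,15] → X
    (2,1)@(5, 3): e=[-10,85,41] → .
    (1,2)@(3, 5): e=[18,79,19] → X
    (2,2)@(5, 5): e=[6,65,45] → X
    (3,2)@(7, 5): e=[-6,51,71] → .
    (1,3)@(3, 7): e=[34,59,23] → X
    (3,3)@(7, 7): e=[10,31,75] → X
    (4,3)@(9, 7): e=[-2,17,101] → .
    (0,4)@(1, 9): e=[62,53,1] → X
    (4,4)@(9, 9): e=[14,-3,105] → .
    (0,5)@(1, 11): e=[78,33,5] → X
    (3,5)@(7, 11): e=[42,-9,83] → .
  covered (14 px):
    . . . . . . .
    . X . . . . .
    . X X . . . .
    . X X X . . .
    X X X X . . .
    X X X . . . .
    X . . . . . .
    . . . . . . .

Final: 14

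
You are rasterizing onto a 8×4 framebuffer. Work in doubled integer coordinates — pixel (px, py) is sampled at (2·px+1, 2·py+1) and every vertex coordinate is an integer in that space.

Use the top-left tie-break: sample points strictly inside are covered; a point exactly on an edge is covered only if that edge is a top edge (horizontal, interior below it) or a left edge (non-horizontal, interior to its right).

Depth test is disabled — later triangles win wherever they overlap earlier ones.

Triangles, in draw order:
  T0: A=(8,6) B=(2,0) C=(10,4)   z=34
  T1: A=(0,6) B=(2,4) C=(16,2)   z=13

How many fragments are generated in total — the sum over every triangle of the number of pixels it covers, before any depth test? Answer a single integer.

T0:
  2·area = 24
  edge (8, 6)→(2, 0): d=(-6,-6) top-left  bias=+0
  edge (2, 0)→(10, 4): d=(8,4) right/bottom  bias=-1
  edge (10, 4)→(8, 6): d=(-2,2) right/bottom  bias=-1
    (1,0)@(3, 1): e=[0,4,20] → #  [on edge]
    (2,0)@(5, 1): e=[12,-4,16] → ·
    (6,0)@(13, 1): e=[60,-36,0] → ·  [on edge]
    (1,1)@(3, 3): e=[-12,20,16] → ·
    (2,1)@(5, 3): e=[0,12,12] → #  [on edge]
    (3,1)@(7, 3): e=[12,4,8] → #
    (4,1)@(9, 3): e=[24,-4,4] → ·
    (5,1)@(11, 3): e=[36,-12,0] → ·  [on edge]
    (2,2)@(5, 5): e=[-12,28,8] → ·
    (3,2)@(7, 5): e=[0,20,4] → #  [on edge]
    (4,2)@(9, 5): e=[12,12,0] → ·  [on edge]
    (3,3)@(7, 7): e=[-12,36,0] → ·  [on edge]
    (4,3)@(9, 7): e=[0,28,-4] → ·  [on edge]
  covered (4 px):
    · # · · · · · ·
    · · # # · · · ·
    · · · # · · · ·
    · · · · · · · ·
T1:
  2·area = 24
  edge (0, 6)→(2, 4): d=(2,-2) top-left  bias=+0
  edge (2, 4)→(16, 2): d=(14,-2) top-left  bias=+0
  edge (16, 2)→(0, 6): d=(-16,4) right/bottom  bias=-1
    (2,0)@(5, 1): e=[0,-36,60] → ·  [on edge]
    (1,1)@(3, 3): e=[0,-12,36] → ·  [on edge]
    (4,1)@(9, 3): e=[12,0,12] → #  [on edge]
    (5,1)@(11, 3): e=[16,4,4] → #
    (6,1)@(13, 3): e=[20,8,-4] → ·
    (0,2)@(1, 5): e=[0,12,12] → #  [on edge]
    (1,2)@(3, 5): e=[4,16,4] → #
    (2,2)@(5, 5): e=[8,20,-4] → ·
    (4,2)@(9, 5): e=[16,28,-20] → ·
    (5,2)@(11, 5): e=[20,32,-28] → ·
    (0,3)@(1, 7): e=[4,40,-20] → ·
    (1,3)@(3, 7): e=[8,44,-28] → ·
  covered (4 px):
    · · · · · · · ·
    · · · · # # · ·
    # # · · · · · ·
    · · · · · · · ·

Answer: 8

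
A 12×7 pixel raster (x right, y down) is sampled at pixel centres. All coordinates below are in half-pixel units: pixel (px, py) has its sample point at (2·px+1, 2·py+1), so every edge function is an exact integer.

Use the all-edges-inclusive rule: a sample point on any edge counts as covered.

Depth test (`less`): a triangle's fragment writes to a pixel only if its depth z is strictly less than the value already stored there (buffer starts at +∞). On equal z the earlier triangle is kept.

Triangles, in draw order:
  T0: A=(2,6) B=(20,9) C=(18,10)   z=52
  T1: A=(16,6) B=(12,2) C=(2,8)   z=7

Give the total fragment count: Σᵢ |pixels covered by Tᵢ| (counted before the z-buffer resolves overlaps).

T0:
  2·area = 24
  edge (2, 6)→(20, 9): d=(18,3) inclusive
  edge (20, 9)→(18, 10): d=(-2,1) inclusive
  edge (18, 10)→(2, 6): d=(-16,-4) inclusive
    (3,3)@(7, 7): e=[3,17,4] → █
    (4,3)@(9, 7): e=[-3,15,12] → ·
    (3,4)@(7, 9): e=[39,13,-28] → ·
    (7,4)@(15, 9): e=[15,5,4] → █
    (8,4)@(17, 9): e=[9,3,12] → █
    (9,4)@(19, 9): e=[3,1,20] → █
    (10,4)@(21, 9): e=[-3,-1,28] → ·
    (7,5)@(15, 11): e=[51,1,-28] → ·
    (8,5)@(17, 11): e=[45,-1,-20] → ·
    (9,5)@(19, 11): e=[39,-3,-12] → ·
  covered (4 px):
    · · · · · · · · · · · ·
    · · · · · · · · · · · ·
    · · · · · · · · · · · ·
    · · · █ · · · · · · · ·
    · · · · · · · █ █ █ · ·
    · · · · · · · · · · · ·
    · · · · · · · · · · · ·
T1:
  2·area = 64  (B↔C swapped to make it positive)
  edge (16, 6)→(2, 8): d=(-14,2) inclusive
  edge (2, 8)→(12, 2): d=(10,-6) inclusive
  edge (12, 2)→(16, 6): d=(4,4) inclusive
    (5,0)@(11, 1): e=[80,-16,0] → ·  [on edge]
    (5,1)@(11, 3): e=[52,4,8] → █
    (6,1)@(13, 3): e=[48,16,0] → █  [on edge]
    (7,1)@(15, 3): e=[44,28,-8] → ·
    (3,2)@(7, 5): e=[32,0,32] → █  [on edge]
    (4,2)@(9, 5): e=[28,12,24] → █
    (7,2)@(15, 5): e=[16,48,0] → █  [on edge]
    (8,2)@(17, 5): e=[12,60,-8] → ·
    (11,2)@(23, 5): e=[0,96,-32] → ·  [on edge]
    (2,3)@(5, 7): e=[8,8,48] → █
    (4,3)@(9, 7): e=[0,32,32] → █  [on edge]
    (5,3)@(11, 7): e=[-4,44,24] → ·
    (8,3)@(17, 7): e=[-16,80,0] → ·  [on edge]
    (9,4)@(19, 9): e=[-48,112,0] → ·  [on edge]
    (10,5)@(21, 11): e=[-80,144,0] → ·  [on edge]
    (11,6)@(23, 13): e=[-112,176,0] → ·  [on edge]
  covered (10 px):
    · · · · · · · · · · · ·
    · · · · · █ █ · · · · ·
    · · · █ █ █ █ █ · · · ·
    · · █ █ █ · · · · · · ·
    · · · · · · · · · · · ·
    · · · · · · · · · · · ·
    · · · · · · · · · · · ·

Final: 14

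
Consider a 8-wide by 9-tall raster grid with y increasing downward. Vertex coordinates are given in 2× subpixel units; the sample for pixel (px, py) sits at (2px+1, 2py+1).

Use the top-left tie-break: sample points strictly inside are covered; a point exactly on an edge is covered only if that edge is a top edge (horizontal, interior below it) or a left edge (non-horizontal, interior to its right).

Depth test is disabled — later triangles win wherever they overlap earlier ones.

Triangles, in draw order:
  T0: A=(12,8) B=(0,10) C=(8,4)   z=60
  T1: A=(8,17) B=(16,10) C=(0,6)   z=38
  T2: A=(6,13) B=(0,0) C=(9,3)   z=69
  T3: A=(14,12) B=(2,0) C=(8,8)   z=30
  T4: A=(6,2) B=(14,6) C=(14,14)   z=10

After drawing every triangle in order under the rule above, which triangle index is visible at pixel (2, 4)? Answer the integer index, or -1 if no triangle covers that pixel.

T0:
  2·area = 56
  edge (12, 8)→(0, 10): d=(-12,2) right/bottom  bias=-1
  edge (0, 10)→(8, 4): d=(8,-6) top-left  bias=+0
  edge (8, 4)→(12, 8): d=(4,4) right/bottom  bias=-1
    (2,0)@(5, 1): e=[98,-42,0] → .  [on edge]
    (3,1)@(7, 3): e=[70,-14,0] → .  [on edge]
    (3,2)@(7, 5): e=[46,2,8] → X
    (4,2)@(9, 5): e=[42,14,0] → .  [on edge]
    (2,3)@(5, 7): e=[26,6,24] → X
    (4,3)@(9, 7): e=[18,30,8] → X
    (5,3)@(11, 7): e=[14,42,0] → .  [on edge]
    (1,4)@(3, 9): e=[6,10,40] → X
    (3,4)@(7, 9): e=[-2,34,24] → .
    (4,4)@(9, 9): e=[-6,46,16] → .
    (6,4)@(13, 9): e=[-14,70,0] → .  [on edge]
    (1,5)@(3, 11): e=[-18,26,48] → .
    (7,5)@(15, 11): e=[-42,98,0] → .  [on edge]
  covered (6 px):
    . . . . . . . .
    . . . . . . . .
    . . . X . . . .
    . . X X X . . .
    . X X . . . . .
    . . . . . . . .
    . . . . . . . .
    . . . . . . . .
    . . . . . . . .
T1:
  2·area = 144  (B↔C swapped to make it positive)
  edge (8, 17)→(0, 6): d=(-8,-11) top-left  bias=+0
  edge (0, 6)→(16, 10): d=(16,4) right/bottom  bias=-1
  edge (16, 10)→(8, 17): d=(-8,7) right/bottom  bias=-1
    (0,3)@(1, 7): e=[3,12,129] → X
    (1,3)@(3, 7): e=[25,4,115] → X
    (2,3)@(5, 7): e=[47,-4,101] → .
    (0,4)@(1, 9): e=[-13,44,113] → .
    (1,4)@(3, 9): e=[9,36,99] → X
    (2,4)@(5, 9): e=[31,28,85] → X
    (3,4)@(7, 9): e=[53,20,71] → X
    (4,4)@(9, 9): e=[75,12,57] → X
    (5,4)@(11, 9): e=[97,4,43] → X
    (6,4)@(13, 9): e=[119,-4,29] → .
    (1,5)@(3, 11): e=[-7,68,83] → .
    (2,5)@(5, 11): e=[15,60,69] → X
  covered (17 px):
    . . . . . . . .
    . . . . . . . .
    . . . . . . . .
    X X . . . . . .
    . X X X X X . .
    . . X X X X X .
    . . . X X X . .
    . . . X X . . .
    . . . . . . . .
T2:
  2·area = 99
  edge (6, 13)→(0, 0): d=(-6,-13) top-left  bias=+0
  edge (0, 0)→(9, 3): d=(9,3) right/bottom  bias=-1
  edge (9, 3)→(6, 13): d=(-3,10) right/bottom  bias=-1
    (0,0)@(1, 1): e=[7,6,86] → X
    (1,0)@(3, 1): e=[33,0,66] → .  [on edge]
    (0,1)@(1, 3): e=[-5,24,80] → .
    (1,1)@(3, 3): e=[21,18,60] → X
    (2,1)@(5, 3): e=[47,12,40] → X
    (3,1)@(7, 3): e=[73,6,20] → X
    (4,1)@(9, 3): e=[99,0,0] → .  [on edge]
    (1,2)@(3, 5): e=[9,36,54] → X
    (4,2)@(9, 5): e=[87,18,-6] → .
    (7,2)@(15, 5): e=[165,0,-66] → .  [on edge]
    (1,3)@(3, 7): e=[-3,54,48] → .
    (2,3)@(5, 7): e=[23,48,28] → X
  covered (11 px):
    X . . . . . . .
    . X X X . . . .
    . X X X . . . .
    . . X X . . . .
    . . X X . . . .
    . . . . . . . .
    . . . . . . . .
    . . . . . . . .
    . . . . . . . .
T3:
  2·area = 24  (B↔C swapped to make it positive)
  edge (14, 12)→(8, 8): d=(-6,-4) top-left  bias=+0
  edge (8, 8)→(2, 0): d=(-6,-8) top-left  bias=+0
  edge (2, 0)→(14, 12): d=(12,12) right/bottom  bias=-1
    (1,0)@(3, 1): e=[22,2,0] → .  [on edge]
    (2,1)@(5, 3): e=[18,6,0] → .  [on edge]
    (3,2)@(7, 5): e=[14,10,0] → .  [on edge]
    (4,3)@(9, 7): e=[10,14,0] → .  [on edge]
    (5,4)@(11, 9): e=[6,18,0] → .  [on edge]
    (6,5)@(13, 11): e=[2,22,0] → .  [on edge]
    (7,6)@(15, 13): e=[-2,26,0] → .  [on edge]
  covered (0 px):
    . . . . . . . .
    . . . . . . . .
    . . . . . . . .
    . . . . . . . .
    . . . . . . . .
    . . . . . . . .
    . . . . . . . .
    . . . . . . . .
    . . . . . . . .
T4:
  2·area = 64
  edge (6, 2)→(14, 6): d=(8,4) right/bottom  bias=-1
  edge (14, 6)→(14, 14): d=(0,8) right/bottom  bias=-1
  edge (14, 14)→(6, 2): d=(-8,-12) top-left  bias=+0
    (3,1)@(7, 3): e=[4,56,4] → X
    (4,1)@(9, 3): e=[-4,40,28] → .
    (3,2)@(7, 5): e=[20,56,-12] → .
    (4,2)@(9, 5): e=[12,40,12] → X
    (5,2)@(11, 5): e=[4,24,36] → X
    (6,2)@(13, 5): e=[-4,8,60] → .
    (4,3)@(9, 7): e=[28,40,-4] → .
    (5,3)@(11, 7): e=[20,24,20] → X
    (6,3)@(13, 7): e=[12,8,44] → X
    (7,3)@(15, 7): e=[4,-8,68] → .
    (5,4)@(11, 9): e=[36,24,4] → X
    (7,4)@(15, 9): e=[20,-8,52] → .
  covered (8 px):
    . . . . . . . .
    . . . X . . . .
    . . . . X X . .
    . . . . . X X .
    . . . . . X X .
    . . . . . . X .
    . . . . . . . .
    . . . . . . . .
    . . . . . . . .

Z-buffer (winner per pixel, '.' = empty):
  2 . . . . . . .
  . 2 2 4 . . . .
  . 2 2 2 4 4 . .
  1 1 2 2 0 4 4 .
  . 1 2 2 1 4 4 .
  . . 1 1 1 1 4 .
  . . . 1 1 1 . .
  . . . 1 1 . . .
  . . . . . . . .

Answer: 2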